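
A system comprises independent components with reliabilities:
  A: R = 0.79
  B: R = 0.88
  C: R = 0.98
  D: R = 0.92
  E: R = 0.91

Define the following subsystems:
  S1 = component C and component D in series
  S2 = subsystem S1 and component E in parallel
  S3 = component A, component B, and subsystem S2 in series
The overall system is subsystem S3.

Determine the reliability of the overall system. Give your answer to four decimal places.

0.6890

Series (C and D): 0.980000 × 0.920000 = 0.901600
Parallel ([0.901600] and E): 1 − (1 − 0.901600)(1 − 0.910000) = 0.991144
Series (A, B, and [0.991144]): 0.790000 × 0.880000 × 0.991144 = 0.6890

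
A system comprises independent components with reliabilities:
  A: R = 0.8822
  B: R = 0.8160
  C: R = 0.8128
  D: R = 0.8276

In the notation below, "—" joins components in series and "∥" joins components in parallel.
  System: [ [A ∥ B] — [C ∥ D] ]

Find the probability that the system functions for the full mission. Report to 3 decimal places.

Parallel (A and B): 1 − (1 − 0.88220)(1 − 0.81600) = 0.97832
Parallel (C and D): 1 − (1 − 0.81280)(1 − 0.82760) = 0.96773
Series ([0.97832] and [0.96773]): 0.97832 × 0.96773 = 0.947

0.947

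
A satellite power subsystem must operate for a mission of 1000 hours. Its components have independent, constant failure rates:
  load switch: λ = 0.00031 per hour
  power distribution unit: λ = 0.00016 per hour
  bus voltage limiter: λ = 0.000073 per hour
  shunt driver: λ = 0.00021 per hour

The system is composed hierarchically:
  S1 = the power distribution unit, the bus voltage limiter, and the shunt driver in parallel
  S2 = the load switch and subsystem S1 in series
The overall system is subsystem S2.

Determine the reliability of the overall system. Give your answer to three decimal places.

0.732

R(load switch) = exp(−0.00031 × 1000) = 0.73345
R(power distribution unit) = exp(−0.00016 × 1000) = 0.85214
R(bus voltage limiter) = exp(−0.000073 × 1000) = 0.92960
R(shunt driver) = exp(−0.00021 × 1000) = 0.81058
Parallel (power distribution unit, bus voltage limiter, and shunt driver): 1 − (1 − 0.85214)(1 − 0.92960)(1 − 0.81058) = 0.99803
Series (load switch and [0.99803]): 0.73345 × 0.99803 = 0.732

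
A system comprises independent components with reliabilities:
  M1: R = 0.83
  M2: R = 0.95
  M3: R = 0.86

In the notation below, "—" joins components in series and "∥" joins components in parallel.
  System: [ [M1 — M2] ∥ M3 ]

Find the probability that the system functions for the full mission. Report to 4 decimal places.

0.9704

Series (M1 and M2): 0.830000 × 0.950000 = 0.788500
Parallel ([0.788500] and M3): 1 − (1 − 0.788500)(1 − 0.860000) = 0.9704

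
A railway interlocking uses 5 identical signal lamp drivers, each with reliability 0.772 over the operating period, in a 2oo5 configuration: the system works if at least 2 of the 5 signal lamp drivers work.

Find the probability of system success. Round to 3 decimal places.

R = Σ_{i=2}^{5} C(5,i) p^i (1−p)^{5−i} with p = 0.772
C(5,2)·0.772^2·0.228^3 = 0.07064
C(5,3)·0.772^3·0.228^2 = 0.23918
C(5,4)·0.772^4·0.228^1 = 0.40492
C(5,5)·0.772^5·0.228^0 = 0.27421
Sum = 0.989

0.989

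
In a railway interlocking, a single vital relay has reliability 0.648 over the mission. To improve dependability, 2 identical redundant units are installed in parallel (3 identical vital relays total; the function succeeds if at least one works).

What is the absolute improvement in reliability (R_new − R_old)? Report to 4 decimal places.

0.3084

R_before = 0.648
R_after = 1 − (1 − 0.648)^3 = 0.9564
ΔR = 0.9564 − 0.648 = 0.3084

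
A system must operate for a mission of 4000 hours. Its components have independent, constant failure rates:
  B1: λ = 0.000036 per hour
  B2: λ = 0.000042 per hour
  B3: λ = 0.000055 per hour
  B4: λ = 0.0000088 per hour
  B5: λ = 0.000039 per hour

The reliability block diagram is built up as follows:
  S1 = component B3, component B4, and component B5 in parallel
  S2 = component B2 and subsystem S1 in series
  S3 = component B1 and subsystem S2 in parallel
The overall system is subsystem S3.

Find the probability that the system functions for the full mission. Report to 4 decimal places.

0.9791

R(B1) = exp(−0.000036 × 4000) = 0.865888
R(B2) = exp(−0.000042 × 4000) = 0.845354
R(B3) = exp(−0.000055 × 4000) = 0.802519
R(B4) = exp(−0.0000088 × 4000) = 0.965412
R(B5) = exp(−0.000039 × 4000) = 0.855559
Parallel (B3, B4, and B5): 1 − (1 − 0.802519)(1 − 0.965412)(1 − 0.855559) = 0.999013
Series (B2 and [0.999013]): 0.845354 × 0.999013 = 0.844520
Parallel (B1 and [0.844520]): 1 − (1 − 0.865888)(1 − 0.844520) = 0.9791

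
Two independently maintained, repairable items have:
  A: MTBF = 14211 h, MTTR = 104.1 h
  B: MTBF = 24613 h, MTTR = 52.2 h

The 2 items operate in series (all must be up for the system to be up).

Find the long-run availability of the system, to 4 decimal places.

A(A) = MTBF/(MTBF+MTTR) = 14211/(14211+104.1) = 0.992728
A(B) = MTBF/(MTBF+MTTR) = 24613/(24613+52.2) = 0.997884
Series availability: 0.992728 × 0.997884 = 0.9906

0.9906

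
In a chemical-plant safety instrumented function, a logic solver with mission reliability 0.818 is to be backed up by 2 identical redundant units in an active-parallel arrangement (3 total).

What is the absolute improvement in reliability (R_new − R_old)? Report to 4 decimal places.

0.1760

R_before = 0.818
R_after = 1 − (1 − 0.818)^3 = 0.9940
ΔR = 0.9940 − 0.818 = 0.1760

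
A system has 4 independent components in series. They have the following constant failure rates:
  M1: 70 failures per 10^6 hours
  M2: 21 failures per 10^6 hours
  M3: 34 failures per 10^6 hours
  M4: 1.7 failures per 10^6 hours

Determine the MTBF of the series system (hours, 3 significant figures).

7890

Series of exponential components: λ_sys = Σ λ_i
λ_sys = 0.000070 + 0.000021 + 0.000034 + 0.0000017 = 1.2670e-04 /h
MTBF = 1 / λ_sys = 7890 h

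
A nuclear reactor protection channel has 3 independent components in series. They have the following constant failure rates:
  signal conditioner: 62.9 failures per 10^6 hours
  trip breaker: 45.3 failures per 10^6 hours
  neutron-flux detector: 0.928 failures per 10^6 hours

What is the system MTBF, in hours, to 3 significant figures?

Series of exponential components: λ_sys = Σ λ_i
λ_sys = 0.0000629 + 0.0000453 + 0.000000928 = 1.0913e-04 /h
MTBF = 1 / λ_sys = 9160 h

9160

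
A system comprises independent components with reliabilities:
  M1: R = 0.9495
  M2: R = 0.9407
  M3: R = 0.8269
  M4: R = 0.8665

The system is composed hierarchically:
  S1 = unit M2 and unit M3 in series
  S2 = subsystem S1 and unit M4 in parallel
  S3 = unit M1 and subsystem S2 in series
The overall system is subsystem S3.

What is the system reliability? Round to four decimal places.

0.9213

Series (M2 and M3): 0.940700 × 0.826900 = 0.777865
Parallel ([0.777865] and M4): 1 − (1 − 0.777865)(1 − 0.866500) = 0.970345
Series (M1 and [0.970345]): 0.949500 × 0.970345 = 0.9213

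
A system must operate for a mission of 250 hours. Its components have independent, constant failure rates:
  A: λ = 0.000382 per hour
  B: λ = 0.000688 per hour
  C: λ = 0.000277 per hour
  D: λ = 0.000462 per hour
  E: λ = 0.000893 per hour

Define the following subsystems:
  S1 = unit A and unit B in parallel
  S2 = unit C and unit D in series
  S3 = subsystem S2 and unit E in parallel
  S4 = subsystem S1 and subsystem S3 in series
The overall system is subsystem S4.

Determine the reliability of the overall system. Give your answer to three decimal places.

0.952

R(A) = exp(−0.000382 × 250) = 0.90892
R(B) = exp(−0.000688 × 250) = 0.84198
R(C) = exp(−0.000277 × 250) = 0.93309
R(D) = exp(−0.000462 × 250) = 0.89092
R(E) = exp(−0.000893 × 250) = 0.79991
Parallel (A and B): 1 − (1 − 0.90892)(1 − 0.84198) = 0.98561
Series (C and D): 0.93309 × 0.89092 = 0.83131
Parallel ([0.83131] and E): 1 − (1 − 0.83131)(1 − 0.79991) = 0.96625
Series ([0.98561] and [0.96625]): 0.98561 × 0.96625 = 0.952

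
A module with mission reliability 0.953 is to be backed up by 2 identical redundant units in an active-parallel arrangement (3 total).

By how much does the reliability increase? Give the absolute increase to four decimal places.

0.0469

R_before = 0.953
R_after = 1 − (1 − 0.953)^3 = 0.9999
ΔR = 0.9999 − 0.953 = 0.0469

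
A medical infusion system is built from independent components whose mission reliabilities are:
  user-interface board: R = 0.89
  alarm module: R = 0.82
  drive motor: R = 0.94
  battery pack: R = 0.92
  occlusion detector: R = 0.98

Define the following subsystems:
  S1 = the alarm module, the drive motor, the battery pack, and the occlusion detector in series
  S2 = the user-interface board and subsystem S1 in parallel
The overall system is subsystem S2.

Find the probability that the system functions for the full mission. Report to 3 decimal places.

Series (alarm module, drive motor, battery pack, and occlusion detector): 0.82000 × 0.94000 × 0.92000 × 0.98000 = 0.69495
Parallel (user-interface board and [0.69495]): 1 − (1 − 0.89000)(1 − 0.69495) = 0.966

0.966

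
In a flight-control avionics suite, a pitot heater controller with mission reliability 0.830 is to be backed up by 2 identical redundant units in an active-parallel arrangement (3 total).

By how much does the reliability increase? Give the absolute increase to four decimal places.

0.1651

R_before = 0.830
R_after = 1 − (1 − 0.830)^3 = 0.9951
ΔR = 0.9951 − 0.830 = 0.1651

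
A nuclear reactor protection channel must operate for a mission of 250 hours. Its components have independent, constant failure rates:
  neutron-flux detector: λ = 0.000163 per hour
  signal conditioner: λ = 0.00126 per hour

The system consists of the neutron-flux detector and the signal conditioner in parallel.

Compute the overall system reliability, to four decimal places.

0.9892

R(neutron-flux detector) = exp(−0.000163 × 250) = 0.960069
R(signal conditioner) = exp(−0.00126 × 250) = 0.729789
Parallel (neutron-flux detector and signal conditioner): 1 − (1 − 0.960069)(1 − 0.729789) = 0.9892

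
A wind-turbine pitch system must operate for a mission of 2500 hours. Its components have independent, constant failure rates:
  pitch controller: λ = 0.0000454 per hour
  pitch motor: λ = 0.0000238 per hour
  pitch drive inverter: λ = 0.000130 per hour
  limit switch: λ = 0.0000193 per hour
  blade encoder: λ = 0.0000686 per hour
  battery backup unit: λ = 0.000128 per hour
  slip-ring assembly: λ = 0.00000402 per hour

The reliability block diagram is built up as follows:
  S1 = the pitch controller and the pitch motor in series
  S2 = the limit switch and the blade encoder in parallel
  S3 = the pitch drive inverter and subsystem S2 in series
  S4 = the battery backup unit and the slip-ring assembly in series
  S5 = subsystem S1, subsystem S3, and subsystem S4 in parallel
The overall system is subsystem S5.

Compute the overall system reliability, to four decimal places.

R(pitch controller) = exp(−0.0000454 × 2500) = 0.892704
R(pitch motor) = exp(−0.0000238 × 2500) = 0.942236
R(pitch drive inverter) = exp(−0.000130 × 2500) = 0.722527
R(limit switch) = exp(−0.0000193 × 2500) = 0.952896
R(blade encoder) = exp(−0.0000686 × 2500) = 0.842400
R(battery backup unit) = exp(−0.000128 × 2500) = 0.726149
R(slip-ring assembly) = exp(−0.00000402 × 2500) = 0.990000
Series (pitch controller and pitch motor): 0.892704 × 0.942236 = 0.841138
Parallel (limit switch and blade encoder): 1 − (1 − 0.952896)(1 − 0.842400) = 0.992576
Series (pitch drive inverter and [0.992576]): 0.722527 × 0.992576 = 0.717163
Series (battery backup unit and slip-ring assembly): 0.726149 × 0.990000 = 0.718888
Parallel ([0.841138], [0.717163], and [0.718888]): 1 − (1 − 0.841138)(1 − 0.717163)(1 − 0.718888) = 0.9874

0.9874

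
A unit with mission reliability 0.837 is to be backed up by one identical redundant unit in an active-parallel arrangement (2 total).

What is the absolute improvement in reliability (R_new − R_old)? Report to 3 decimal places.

0.136

R_before = 0.837
R_after = 1 − (1 − 0.837)^2 = 0.973
ΔR = 0.973 − 0.837 = 0.136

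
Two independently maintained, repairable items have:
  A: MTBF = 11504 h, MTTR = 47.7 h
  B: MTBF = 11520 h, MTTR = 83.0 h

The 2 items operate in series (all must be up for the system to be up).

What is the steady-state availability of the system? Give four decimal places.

0.9887

A(A) = MTBF/(MTBF+MTTR) = 11504/(11504+47.7) = 0.995871
A(B) = MTBF/(MTBF+MTTR) = 11520/(11520+83.0) = 0.992847
Series availability: 0.995871 × 0.992847 = 0.9887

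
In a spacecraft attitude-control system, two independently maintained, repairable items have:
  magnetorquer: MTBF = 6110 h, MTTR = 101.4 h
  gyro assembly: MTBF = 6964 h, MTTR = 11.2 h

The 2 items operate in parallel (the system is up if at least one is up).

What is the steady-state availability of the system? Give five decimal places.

0.99997

A(magnetorquer) = MTBF/(MTBF+MTTR) = 6110/(6110+101.4) = 0.983675
A(gyro assembly) = MTBF/(MTBF+MTTR) = 6964/(6964+11.2) = 0.998394
Parallel availability: 1 − (1 − 0.983675)(1 − 0.998394) = 0.99997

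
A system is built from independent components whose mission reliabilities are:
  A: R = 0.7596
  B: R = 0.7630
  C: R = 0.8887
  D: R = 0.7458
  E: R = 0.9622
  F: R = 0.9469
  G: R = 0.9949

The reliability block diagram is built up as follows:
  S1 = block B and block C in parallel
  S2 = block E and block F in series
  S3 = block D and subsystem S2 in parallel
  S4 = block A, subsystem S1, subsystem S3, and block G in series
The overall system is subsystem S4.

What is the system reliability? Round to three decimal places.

Parallel (B and C): 1 − (1 − 0.76300)(1 − 0.88870) = 0.97362
Series (E and F): 0.96220 × 0.94690 = 0.91111
Parallel (D and [0.91111]): 1 − (1 − 0.74580)(1 − 0.91111) = 0.97740
Series (A, [0.97362], [0.97740], and G): 0.75960 × 0.97362 × 0.97740 × 0.99490 = 0.719

0.719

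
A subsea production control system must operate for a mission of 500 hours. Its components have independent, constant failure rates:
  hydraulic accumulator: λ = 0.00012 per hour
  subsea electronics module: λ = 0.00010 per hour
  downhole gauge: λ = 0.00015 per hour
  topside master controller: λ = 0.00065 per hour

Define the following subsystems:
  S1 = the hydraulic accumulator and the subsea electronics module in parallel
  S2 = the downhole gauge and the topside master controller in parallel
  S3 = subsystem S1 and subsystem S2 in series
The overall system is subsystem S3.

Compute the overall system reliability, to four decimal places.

R(hydraulic accumulator) = exp(−0.00012 × 500) = 0.941765
R(subsea electronics module) = exp(−0.00010 × 500) = 0.951229
R(downhole gauge) = exp(−0.00015 × 500) = 0.927743
R(topside master controller) = exp(−0.00065 × 500) = 0.722527
Parallel (hydraulic accumulator and subsea electronics module): 1 − (1 − 0.941765)(1 − 0.951229) = 0.997160
Parallel (downhole gauge and topside master controller): 1 − (1 − 0.927743)(1 − 0.722527) = 0.979951
Series ([0.997160] and [0.979951]): 0.997160 × 0.979951 = 0.9772

0.9772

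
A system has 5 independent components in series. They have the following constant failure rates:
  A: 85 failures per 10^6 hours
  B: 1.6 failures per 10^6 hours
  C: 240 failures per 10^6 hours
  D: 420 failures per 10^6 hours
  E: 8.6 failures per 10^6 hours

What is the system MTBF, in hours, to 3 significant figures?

1320

Series of exponential components: λ_sys = Σ λ_i
λ_sys = 0.000085 + 0.0000016 + 0.00024 + 0.00042 + 0.0000086 = 7.5520e-04 /h
MTBF = 1 / λ_sys = 1320 h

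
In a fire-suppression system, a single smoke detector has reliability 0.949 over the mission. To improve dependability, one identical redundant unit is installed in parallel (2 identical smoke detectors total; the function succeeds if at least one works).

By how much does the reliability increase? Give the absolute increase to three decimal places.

R_before = 0.949
R_after = 1 − (1 − 0.949)^2 = 0.997
ΔR = 0.997 − 0.949 = 0.048

0.048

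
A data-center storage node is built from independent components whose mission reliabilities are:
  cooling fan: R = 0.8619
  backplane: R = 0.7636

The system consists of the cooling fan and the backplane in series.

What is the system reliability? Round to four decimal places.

0.6581

Series (cooling fan and backplane): 0.861900 × 0.763600 = 0.6581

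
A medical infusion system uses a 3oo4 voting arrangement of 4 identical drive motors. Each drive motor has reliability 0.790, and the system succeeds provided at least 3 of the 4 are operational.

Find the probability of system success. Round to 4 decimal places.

0.8037

R = Σ_{i=3}^{4} C(4,i) p^i (1−p)^{4−i} with p = 0.790
C(4,3)·0.790^3·0.210^1 = 0.414153
C(4,4)·0.790^4·0.210^0 = 0.389501
Sum = 0.8037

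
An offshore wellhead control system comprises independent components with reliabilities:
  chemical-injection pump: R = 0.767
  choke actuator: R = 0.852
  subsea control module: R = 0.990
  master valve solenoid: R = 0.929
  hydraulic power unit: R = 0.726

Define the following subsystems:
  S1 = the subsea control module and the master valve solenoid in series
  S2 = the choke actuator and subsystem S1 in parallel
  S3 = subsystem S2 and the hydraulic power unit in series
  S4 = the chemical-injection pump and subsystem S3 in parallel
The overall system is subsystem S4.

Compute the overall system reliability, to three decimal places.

Series (subsea control module and master valve solenoid): 0.99000 × 0.92900 = 0.91971
Parallel (choke actuator and [0.91971]): 1 − (1 − 0.85200)(1 − 0.91971) = 0.98812
Series ([0.98812] and hydraulic power unit): 0.98812 × 0.72600 = 0.71738
Parallel (chemical-injection pump and [0.71738]): 1 − (1 − 0.76700)(1 − 0.71738) = 0.934

0.934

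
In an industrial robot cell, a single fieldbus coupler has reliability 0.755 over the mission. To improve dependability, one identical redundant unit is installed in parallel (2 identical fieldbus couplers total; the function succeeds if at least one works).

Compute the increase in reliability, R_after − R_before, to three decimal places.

0.185

R_before = 0.755
R_after = 1 − (1 − 0.755)^2 = 0.940
ΔR = 0.940 − 0.755 = 0.185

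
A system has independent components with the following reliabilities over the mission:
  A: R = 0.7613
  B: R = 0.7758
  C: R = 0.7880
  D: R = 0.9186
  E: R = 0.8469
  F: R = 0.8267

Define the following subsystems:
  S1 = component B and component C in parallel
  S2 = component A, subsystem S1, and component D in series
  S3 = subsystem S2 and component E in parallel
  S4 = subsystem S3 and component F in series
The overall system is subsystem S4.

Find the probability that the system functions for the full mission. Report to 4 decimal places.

0.7844

Parallel (B and C): 1 − (1 − 0.775800)(1 − 0.788000) = 0.952470
Series (A, [0.952470], and D): 0.761300 × 0.952470 × 0.918600 = 0.666091
Parallel ([0.666091] and E): 1 − (1 − 0.666091)(1 − 0.846900) = 0.948879
Series ([0.948879] and F): 0.948879 × 0.826700 = 0.7844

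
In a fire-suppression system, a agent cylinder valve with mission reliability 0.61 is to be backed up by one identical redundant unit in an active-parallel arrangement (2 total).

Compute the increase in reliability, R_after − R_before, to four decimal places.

0.2379

R_before = 0.61
R_after = 1 − (1 − 0.61)^2 = 0.8479
ΔR = 0.8479 − 0.61 = 0.2379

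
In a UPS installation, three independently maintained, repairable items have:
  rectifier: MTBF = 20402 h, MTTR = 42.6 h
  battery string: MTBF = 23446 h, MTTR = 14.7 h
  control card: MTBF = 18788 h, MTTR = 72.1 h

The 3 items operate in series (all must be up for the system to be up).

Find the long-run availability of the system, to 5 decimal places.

0.99348

A(rectifier) = MTBF/(MTBF+MTTR) = 20402/(20402+42.6) = 0.997916
A(battery string) = MTBF/(MTBF+MTTR) = 23446/(23446+14.7) = 0.999373
A(control card) = MTBF/(MTBF+MTTR) = 18788/(18788+72.1) = 0.996177
Series availability: 0.997916 × 0.999373 × 0.996177 = 0.99348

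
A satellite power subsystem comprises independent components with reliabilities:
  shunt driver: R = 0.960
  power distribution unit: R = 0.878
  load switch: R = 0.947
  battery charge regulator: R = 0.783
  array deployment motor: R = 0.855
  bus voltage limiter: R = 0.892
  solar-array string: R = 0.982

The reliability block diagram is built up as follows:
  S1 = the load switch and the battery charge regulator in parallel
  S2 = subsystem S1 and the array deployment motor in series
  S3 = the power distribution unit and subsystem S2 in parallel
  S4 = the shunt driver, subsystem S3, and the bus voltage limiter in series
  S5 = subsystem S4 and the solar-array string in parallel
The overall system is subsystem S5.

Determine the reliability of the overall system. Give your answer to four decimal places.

Parallel (load switch and battery charge regulator): 1 − (1 − 0.947000)(1 − 0.783000) = 0.988499
Series ([0.988499] and array deployment motor): 0.988499 × 0.855000 = 0.845167
Parallel (power distribution unit and [0.845167]): 1 − (1 − 0.878000)(1 − 0.845167) = 0.981110
Series (shunt driver, [0.981110], and bus voltage limiter): 0.960000 × 0.981110 × 0.892000 = 0.840144
Parallel ([0.840144] and solar-array string): 1 − (1 − 0.840144)(1 − 0.982000) = 0.9971

0.9971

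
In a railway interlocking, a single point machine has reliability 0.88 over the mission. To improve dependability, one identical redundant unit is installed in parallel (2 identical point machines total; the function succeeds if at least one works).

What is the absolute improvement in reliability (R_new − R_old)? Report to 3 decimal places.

R_before = 0.88
R_after = 1 − (1 − 0.88)^2 = 0.986
ΔR = 0.986 − 0.88 = 0.106

0.106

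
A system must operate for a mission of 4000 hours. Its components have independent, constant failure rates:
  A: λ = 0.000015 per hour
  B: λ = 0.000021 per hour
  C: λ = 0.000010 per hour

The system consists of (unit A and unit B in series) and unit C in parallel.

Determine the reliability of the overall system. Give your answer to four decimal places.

0.9947

R(A) = exp(−0.000015 × 4000) = 0.941765
R(B) = exp(−0.000021 × 4000) = 0.919431
R(C) = exp(−0.000010 × 4000) = 0.960789
Series (A and B): 0.941765 × 0.919431 = 0.865888
Parallel ([0.865888] and C): 1 − (1 − 0.865888)(1 − 0.960789) = 0.9947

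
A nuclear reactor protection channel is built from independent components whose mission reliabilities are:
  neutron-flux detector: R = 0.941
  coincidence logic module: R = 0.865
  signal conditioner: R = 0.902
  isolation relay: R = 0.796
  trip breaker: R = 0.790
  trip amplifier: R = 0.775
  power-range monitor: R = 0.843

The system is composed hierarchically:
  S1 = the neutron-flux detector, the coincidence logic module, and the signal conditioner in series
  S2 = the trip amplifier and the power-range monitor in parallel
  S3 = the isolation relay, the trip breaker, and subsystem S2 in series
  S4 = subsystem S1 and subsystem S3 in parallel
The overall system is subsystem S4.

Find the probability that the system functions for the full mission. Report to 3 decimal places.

Series (neutron-flux detector, coincidence logic module, and signal conditioner): 0.94100 × 0.86500 × 0.90200 = 0.73420
Parallel (trip amplifier and power-range monitor): 1 − (1 − 0.77500)(1 − 0.84300) = 0.96468
Series (isolation relay, trip breaker, and [0.96468]): 0.79600 × 0.79000 × 0.96468 = 0.60663
Parallel ([0.73420] and [0.60663]): 1 − (1 − 0.73420)(1 − 0.60663) = 0.895

0.895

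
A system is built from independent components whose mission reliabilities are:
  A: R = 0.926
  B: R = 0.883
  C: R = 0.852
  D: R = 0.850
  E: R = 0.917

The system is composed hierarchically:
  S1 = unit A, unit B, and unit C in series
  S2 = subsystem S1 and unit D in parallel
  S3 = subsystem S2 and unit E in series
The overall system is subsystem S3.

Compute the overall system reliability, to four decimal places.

Series (A, B, and C): 0.926000 × 0.883000 × 0.852000 = 0.696645
Parallel ([0.696645] and D): 1 − (1 − 0.696645)(1 − 0.850000) = 0.954497
Series ([0.954497] and E): 0.954497 × 0.917000 = 0.8753

0.8753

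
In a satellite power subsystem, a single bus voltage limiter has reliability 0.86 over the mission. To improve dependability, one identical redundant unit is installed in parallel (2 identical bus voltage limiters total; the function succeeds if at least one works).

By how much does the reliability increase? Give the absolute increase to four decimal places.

R_before = 0.86
R_after = 1 − (1 − 0.86)^2 = 0.9804
ΔR = 0.9804 − 0.86 = 0.1204

0.1204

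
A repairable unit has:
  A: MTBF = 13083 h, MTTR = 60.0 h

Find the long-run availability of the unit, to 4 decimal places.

0.9954

A(A) = MTBF/(MTBF+MTTR) = 13083/(13083+60.0) = 0.9954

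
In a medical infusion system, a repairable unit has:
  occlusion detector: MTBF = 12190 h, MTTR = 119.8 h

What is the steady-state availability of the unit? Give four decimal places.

0.9903

A(occlusion detector) = MTBF/(MTBF+MTTR) = 12190/(12190+119.8) = 0.9903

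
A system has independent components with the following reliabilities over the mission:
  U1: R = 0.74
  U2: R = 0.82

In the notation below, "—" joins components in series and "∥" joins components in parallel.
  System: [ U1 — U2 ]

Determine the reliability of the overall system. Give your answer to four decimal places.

0.6068

Series (U1 and U2): 0.740000 × 0.820000 = 0.6068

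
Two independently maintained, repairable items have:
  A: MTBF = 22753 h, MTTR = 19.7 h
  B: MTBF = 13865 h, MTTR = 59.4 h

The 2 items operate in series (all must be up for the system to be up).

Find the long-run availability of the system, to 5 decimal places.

0.99487

A(A) = MTBF/(MTBF+MTTR) = 22753/(22753+19.7) = 0.999135
A(B) = MTBF/(MTBF+MTTR) = 13865/(13865+59.4) = 0.995734
Series availability: 0.999135 × 0.995734 = 0.99487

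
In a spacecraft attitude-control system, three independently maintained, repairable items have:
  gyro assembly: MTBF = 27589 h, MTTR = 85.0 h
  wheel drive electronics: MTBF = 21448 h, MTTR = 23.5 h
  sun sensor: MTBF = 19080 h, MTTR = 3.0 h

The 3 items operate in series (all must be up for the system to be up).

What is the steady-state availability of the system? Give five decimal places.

0.99568

A(gyro assembly) = MTBF/(MTBF+MTTR) = 27589/(27589+85.0) = 0.996929
A(wheel drive electronics) = MTBF/(MTBF+MTTR) = 21448/(21448+23.5) = 0.998906
A(sun sensor) = MTBF/(MTBF+MTTR) = 19080/(19080+3.0) = 0.999843
Series availability: 0.996929 × 0.998906 × 0.999843 = 0.99568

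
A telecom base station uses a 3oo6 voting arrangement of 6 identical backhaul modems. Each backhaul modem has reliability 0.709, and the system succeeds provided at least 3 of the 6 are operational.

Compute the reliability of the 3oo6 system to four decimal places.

0.9364

R = Σ_{i=3}^{6} C(6,i) p^i (1−p)^{6−i} with p = 0.709
C(6,3)·0.709^3·0.291^3 = 0.175650
C(6,4)·0.709^4·0.291^2 = 0.320968
C(6,5)·0.709^5·0.291^1 = 0.312806
C(6,6)·0.709^6·0.291^0 = 0.127022
Sum = 0.9364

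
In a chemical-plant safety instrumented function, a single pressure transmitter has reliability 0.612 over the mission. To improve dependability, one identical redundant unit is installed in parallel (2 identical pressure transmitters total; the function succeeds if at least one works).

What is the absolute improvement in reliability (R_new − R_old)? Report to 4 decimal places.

R_before = 0.612
R_after = 1 − (1 − 0.612)^2 = 0.8495
ΔR = 0.8495 − 0.612 = 0.2375

0.2375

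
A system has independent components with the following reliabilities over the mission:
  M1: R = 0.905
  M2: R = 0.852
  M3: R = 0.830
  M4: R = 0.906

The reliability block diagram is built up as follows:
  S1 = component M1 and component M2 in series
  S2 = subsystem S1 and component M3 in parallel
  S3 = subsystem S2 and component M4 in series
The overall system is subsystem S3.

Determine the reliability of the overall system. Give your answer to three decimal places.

0.871

Series (M1 and M2): 0.90500 × 0.85200 = 0.77106
Parallel ([0.77106] and M3): 1 − (1 − 0.77106)(1 − 0.83000) = 0.96108
Series ([0.96108] and M4): 0.96108 × 0.90600 = 0.871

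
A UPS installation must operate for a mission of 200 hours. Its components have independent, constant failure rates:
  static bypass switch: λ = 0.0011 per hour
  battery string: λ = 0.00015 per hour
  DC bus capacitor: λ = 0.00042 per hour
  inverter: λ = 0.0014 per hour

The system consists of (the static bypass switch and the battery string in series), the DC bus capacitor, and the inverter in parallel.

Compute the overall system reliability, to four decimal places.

R(static bypass switch) = exp(−0.0011 × 200) = 0.802519
R(battery string) = exp(−0.00015 × 200) = 0.970446
R(DC bus capacitor) = exp(−0.00042 × 200) = 0.919431
R(inverter) = exp(−0.0014 × 200) = 0.755784
Series (static bypass switch and battery string): 0.802519 × 0.970446 = 0.778801
Parallel ([0.778801], DC bus capacitor, and inverter): 1 − (1 − 0.778801)(1 − 0.919431)(1 − 0.755784) = 0.9956

0.9956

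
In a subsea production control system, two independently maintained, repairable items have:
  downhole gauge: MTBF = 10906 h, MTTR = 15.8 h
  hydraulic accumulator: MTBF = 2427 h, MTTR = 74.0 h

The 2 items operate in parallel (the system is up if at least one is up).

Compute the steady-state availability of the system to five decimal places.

0.99996

A(downhole gauge) = MTBF/(MTBF+MTTR) = 10906/(10906+15.8) = 0.998553
A(hydraulic accumulator) = MTBF/(MTBF+MTTR) = 2427/(2427+74.0) = 0.970412
Parallel availability: 1 − (1 − 0.998553)(1 − 0.970412) = 0.99996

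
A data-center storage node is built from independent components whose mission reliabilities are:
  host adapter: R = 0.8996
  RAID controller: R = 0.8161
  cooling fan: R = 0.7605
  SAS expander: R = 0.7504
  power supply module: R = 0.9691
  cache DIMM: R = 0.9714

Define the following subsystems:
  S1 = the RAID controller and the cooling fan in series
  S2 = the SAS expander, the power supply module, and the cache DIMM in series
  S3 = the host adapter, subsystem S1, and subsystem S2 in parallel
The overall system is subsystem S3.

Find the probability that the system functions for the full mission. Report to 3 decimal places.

0.989

Series (RAID controller and cooling fan): 0.81610 × 0.76050 = 0.62064
Series (SAS expander, power supply module, and cache DIMM): 0.75040 × 0.96910 × 0.97140 = 0.70641
Parallel (host adapter, [0.62064], and [0.70641]): 1 − (1 − 0.89960)(1 − 0.62064)(1 − 0.70641) = 0.989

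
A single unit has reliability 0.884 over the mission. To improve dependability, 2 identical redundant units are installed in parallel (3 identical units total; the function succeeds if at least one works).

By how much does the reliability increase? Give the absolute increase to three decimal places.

0.114

R_before = 0.884
R_after = 1 − (1 − 0.884)^3 = 0.998
ΔR = 0.998 − 0.884 = 0.114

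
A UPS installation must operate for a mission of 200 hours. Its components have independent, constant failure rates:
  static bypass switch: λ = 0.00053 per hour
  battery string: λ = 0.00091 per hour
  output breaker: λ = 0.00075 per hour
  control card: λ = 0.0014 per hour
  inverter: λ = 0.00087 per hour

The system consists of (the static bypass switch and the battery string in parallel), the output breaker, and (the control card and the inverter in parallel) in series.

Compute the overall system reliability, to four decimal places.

R(static bypass switch) = exp(−0.00053 × 200) = 0.899425
R(battery string) = exp(−0.00091 × 200) = 0.833601
R(output breaker) = exp(−0.00075 × 200) = 0.860708
R(control card) = exp(−0.0014 × 200) = 0.755784
R(inverter) = exp(−0.00087 × 200) = 0.840297
Parallel (static bypass switch and battery string): 1 − (1 − 0.899425)(1 − 0.833601) = 0.983264
Parallel (control card and inverter): 1 − (1 − 0.755784)(1 − 0.840297) = 0.960998
Series ([0.983264], output breaker, and [0.960998]): 0.983264 × 0.860708 × 0.960998 = 0.8133

0.8133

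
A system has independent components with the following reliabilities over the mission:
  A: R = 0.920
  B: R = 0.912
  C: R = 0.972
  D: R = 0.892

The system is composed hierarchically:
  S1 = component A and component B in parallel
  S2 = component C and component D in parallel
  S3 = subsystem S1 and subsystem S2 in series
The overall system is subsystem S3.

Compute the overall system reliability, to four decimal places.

Parallel (A and B): 1 − (1 − 0.920000)(1 − 0.912000) = 0.992960
Parallel (C and D): 1 − (1 − 0.972000)(1 − 0.892000) = 0.996976
Series ([0.992960] and [0.996976]): 0.992960 × 0.996976 = 0.9900

0.9900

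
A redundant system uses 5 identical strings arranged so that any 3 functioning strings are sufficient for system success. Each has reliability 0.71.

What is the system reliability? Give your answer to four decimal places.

R = Σ_{i=3}^{5} C(5,i) p^i (1−p)^{5−i} with p = 0.71
C(5,3)·0.71^3·0.29^2 = 0.301003
C(5,4)·0.71^4·0.29^1 = 0.368469
C(5,5)·0.71^5·0.29^0 = 0.180423
Sum = 0.8499

0.8499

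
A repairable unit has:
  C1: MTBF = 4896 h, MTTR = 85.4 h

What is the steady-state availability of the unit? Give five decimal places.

0.98286

A(C1) = MTBF/(MTBF+MTTR) = 4896/(4896+85.4) = 0.98286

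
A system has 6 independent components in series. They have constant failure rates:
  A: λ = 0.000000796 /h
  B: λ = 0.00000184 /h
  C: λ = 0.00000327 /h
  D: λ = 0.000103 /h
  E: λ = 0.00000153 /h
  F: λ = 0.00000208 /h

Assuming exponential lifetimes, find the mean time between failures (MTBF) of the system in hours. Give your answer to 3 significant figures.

8890

Series of exponential components: λ_sys = Σ λ_i
λ_sys = 0.000000796 + 0.00000184 + 0.00000327 + 0.000103 + 0.00000153 + 0.00000208 = 1.1252e-04 /h
MTBF = 1 / λ_sys = 8890 h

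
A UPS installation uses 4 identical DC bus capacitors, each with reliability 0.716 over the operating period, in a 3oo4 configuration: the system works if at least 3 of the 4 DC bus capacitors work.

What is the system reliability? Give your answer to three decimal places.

0.680

R = Σ_{i=3}^{4} C(4,i) p^i (1−p)^{4−i} with p = 0.716
C(4,3)·0.716^3·0.284^1 = 0.41698
C(4,4)·0.716^4·0.284^0 = 0.26282
Sum = 0.680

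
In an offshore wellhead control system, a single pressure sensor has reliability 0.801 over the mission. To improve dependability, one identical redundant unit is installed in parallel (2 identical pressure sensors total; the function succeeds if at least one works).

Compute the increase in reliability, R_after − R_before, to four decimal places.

R_before = 0.801
R_after = 1 − (1 − 0.801)^2 = 0.9604
ΔR = 0.9604 − 0.801 = 0.1594

0.1594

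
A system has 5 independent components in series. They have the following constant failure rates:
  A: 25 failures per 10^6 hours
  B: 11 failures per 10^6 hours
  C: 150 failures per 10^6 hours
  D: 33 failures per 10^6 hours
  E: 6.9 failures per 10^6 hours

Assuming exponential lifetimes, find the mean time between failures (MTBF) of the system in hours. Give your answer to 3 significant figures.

4430

Series of exponential components: λ_sys = Σ λ_i
λ_sys = 0.000025 + 0.000011 + 0.00015 + 0.000033 + 0.0000069 = 2.2590e-04 /h
MTBF = 1 / λ_sys = 4430 h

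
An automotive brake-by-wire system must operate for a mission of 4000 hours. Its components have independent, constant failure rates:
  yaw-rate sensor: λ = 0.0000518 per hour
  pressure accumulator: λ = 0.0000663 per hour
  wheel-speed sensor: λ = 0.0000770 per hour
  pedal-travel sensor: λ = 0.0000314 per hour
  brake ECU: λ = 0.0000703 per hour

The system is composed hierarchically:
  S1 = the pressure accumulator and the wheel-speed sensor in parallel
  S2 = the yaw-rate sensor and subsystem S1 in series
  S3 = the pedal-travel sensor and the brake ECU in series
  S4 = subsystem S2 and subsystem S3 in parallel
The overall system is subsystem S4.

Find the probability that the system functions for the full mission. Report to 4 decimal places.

0.9207

R(yaw-rate sensor) = exp(−0.0000518 × 4000) = 0.812857
R(pressure accumulator) = exp(−0.0000663 × 4000) = 0.767053
R(wheel-speed sensor) = exp(−0.0000770 × 4000) = 0.734915
R(pedal-travel sensor) = exp(−0.0000314 × 4000) = 0.881968
R(brake ECU) = exp(−0.0000703 × 4000) = 0.754877
Parallel (pressure accumulator and wheel-speed sensor): 1 − (1 − 0.767053)(1 − 0.734915) = 0.938249
Series (yaw-rate sensor and [0.938249]): 0.812857 × 0.938249 = 0.762662
Series (pedal-travel sensor and brake ECU): 0.881968 × 0.754877 = 0.665777
Parallel ([0.762662] and [0.665777]): 1 − (1 − 0.762662)(1 − 0.665777) = 0.9207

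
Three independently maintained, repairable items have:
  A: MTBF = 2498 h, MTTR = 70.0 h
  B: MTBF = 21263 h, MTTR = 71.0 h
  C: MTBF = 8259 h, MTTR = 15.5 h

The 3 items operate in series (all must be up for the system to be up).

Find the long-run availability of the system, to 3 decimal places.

0.968

A(A) = MTBF/(MTBF+MTTR) = 2498/(2498+70.0) = 0.972741
A(B) = MTBF/(MTBF+MTTR) = 21263/(21263+71.0) = 0.996672
A(C) = MTBF/(MTBF+MTTR) = 8259/(8259+15.5) = 0.998127
Series availability: 0.972741 × 0.996672 × 0.998127 = 0.968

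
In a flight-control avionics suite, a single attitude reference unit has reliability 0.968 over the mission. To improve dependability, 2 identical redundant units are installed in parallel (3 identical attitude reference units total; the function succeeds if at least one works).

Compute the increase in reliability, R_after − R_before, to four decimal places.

0.0320

R_before = 0.968
R_after = 1 − (1 − 0.968)^3 = 1.0000
ΔR = 1.0000 − 0.968 = 0.0320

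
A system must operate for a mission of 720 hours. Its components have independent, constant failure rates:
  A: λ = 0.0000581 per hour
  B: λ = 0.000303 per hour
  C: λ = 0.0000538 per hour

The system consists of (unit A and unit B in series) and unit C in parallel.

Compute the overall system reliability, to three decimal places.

0.991

R(A) = exp(−0.0000581 × 720) = 0.95903
R(B) = exp(−0.000303 × 720) = 0.80400
R(C) = exp(−0.0000538 × 720) = 0.96200
Series (A and B): 0.95903 × 0.80400 = 0.77106
Parallel ([0.77106] and C): 1 − (1 − 0.77106)(1 − 0.96200) = 0.991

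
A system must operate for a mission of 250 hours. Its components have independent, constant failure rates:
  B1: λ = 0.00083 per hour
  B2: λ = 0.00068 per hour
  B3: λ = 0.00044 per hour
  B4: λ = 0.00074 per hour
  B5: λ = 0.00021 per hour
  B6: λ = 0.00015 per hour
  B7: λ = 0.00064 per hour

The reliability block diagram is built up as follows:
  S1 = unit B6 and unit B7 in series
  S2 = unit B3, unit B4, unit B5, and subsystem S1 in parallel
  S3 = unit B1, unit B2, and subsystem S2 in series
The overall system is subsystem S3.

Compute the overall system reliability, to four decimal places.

0.6855

R(B1) = exp(−0.00083 × 250) = 0.812613
R(B2) = exp(−0.00068 × 250) = 0.843665
R(B3) = exp(−0.00044 × 250) = 0.895834
R(B4) = exp(−0.00074 × 250) = 0.831104
R(B5) = exp(−0.00021 × 250) = 0.948854
R(B6) = exp(−0.00015 × 250) = 0.963194
R(B7) = exp(−0.00064 × 250) = 0.852144
Series (B6 and B7): 0.963194 × 0.852144 = 0.820780
Parallel (B3, B4, B5, and [0.820780]): 1 − (1 − 0.895834)(1 − 0.831104)(1 − 0.948854)(1 − 0.820780) = 0.999839
Series (B1, B2, and [0.999839]): 0.812613 × 0.843665 × 0.999839 = 0.6855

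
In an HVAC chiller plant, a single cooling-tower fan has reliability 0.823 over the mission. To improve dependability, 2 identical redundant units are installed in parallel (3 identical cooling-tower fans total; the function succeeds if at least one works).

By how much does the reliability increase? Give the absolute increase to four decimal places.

0.1715

R_before = 0.823
R_after = 1 − (1 − 0.823)^3 = 0.9945
ΔR = 0.9945 − 0.823 = 0.1715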